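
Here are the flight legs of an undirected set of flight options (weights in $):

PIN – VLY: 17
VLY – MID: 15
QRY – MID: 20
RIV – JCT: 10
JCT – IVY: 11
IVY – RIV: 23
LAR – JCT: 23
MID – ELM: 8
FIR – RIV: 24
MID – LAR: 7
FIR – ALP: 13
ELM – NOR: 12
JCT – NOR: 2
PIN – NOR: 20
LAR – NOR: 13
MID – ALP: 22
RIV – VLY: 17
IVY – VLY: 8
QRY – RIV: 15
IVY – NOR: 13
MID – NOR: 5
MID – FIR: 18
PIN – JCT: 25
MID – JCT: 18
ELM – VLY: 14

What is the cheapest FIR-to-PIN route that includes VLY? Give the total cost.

Shortest FIR→VLY: FIR–MID–VLY = 33
Best VLY to PIN: VLY–PIN costing 17
Total via VLY: 33 + 17 = $50.

$50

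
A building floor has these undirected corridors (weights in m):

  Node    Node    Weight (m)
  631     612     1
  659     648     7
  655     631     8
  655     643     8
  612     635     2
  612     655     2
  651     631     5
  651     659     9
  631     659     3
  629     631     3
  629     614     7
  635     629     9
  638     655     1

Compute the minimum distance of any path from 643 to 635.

Shortest distances from 643:
643: 0
655: 8  (via 643)
638: 9  (via 655)
612: 10  (via 655)
631: 11  (via 612)
635: 12  (via 612)
Shortest route: 643–655–612–635 = 12 m.

12 m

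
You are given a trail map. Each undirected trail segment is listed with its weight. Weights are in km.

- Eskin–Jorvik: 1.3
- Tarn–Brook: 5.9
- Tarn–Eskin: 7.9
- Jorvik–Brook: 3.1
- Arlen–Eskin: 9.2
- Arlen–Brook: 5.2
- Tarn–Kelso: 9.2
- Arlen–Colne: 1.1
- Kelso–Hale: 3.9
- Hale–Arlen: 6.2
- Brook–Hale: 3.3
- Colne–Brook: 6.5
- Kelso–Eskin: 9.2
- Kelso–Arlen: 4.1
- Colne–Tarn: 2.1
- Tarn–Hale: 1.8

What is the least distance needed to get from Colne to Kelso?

5.2 km

Enumerating some paths:
Colne → Arlen → Kelso: 1.1+4.1 = 5.2
Colne → Arlen → Hale → Kelso: 1.1+6.2+3.9 = 11.2
Colne → Tarn → Hale → Kelso: 2.1+1.8+3.9 = 7.8
The minimum is 5.2 km via Colne → Arlen → Kelso.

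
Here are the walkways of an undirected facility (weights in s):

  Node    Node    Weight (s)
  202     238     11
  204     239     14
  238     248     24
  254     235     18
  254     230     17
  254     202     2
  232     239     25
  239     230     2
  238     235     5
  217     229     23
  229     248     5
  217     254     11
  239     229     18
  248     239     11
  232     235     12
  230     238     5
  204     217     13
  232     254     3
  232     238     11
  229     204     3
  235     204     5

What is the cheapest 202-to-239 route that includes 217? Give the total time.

Shortest 202→217: 202 → 254 → 217 = 13
Best 217 to 239: 217 → 204 → 239 costing 27
Total via 217: 13 + 27 = 40 s.

40 s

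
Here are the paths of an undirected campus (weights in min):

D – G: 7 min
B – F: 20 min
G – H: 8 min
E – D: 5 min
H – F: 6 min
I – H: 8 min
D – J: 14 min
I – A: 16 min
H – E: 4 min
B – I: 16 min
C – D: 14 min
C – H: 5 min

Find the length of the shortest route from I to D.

Compare a few routes:
I–H–C–D: 8+5+14 = 27
I–H–G–D: 8+8+7 = 23
I–H–E–D: 8+4+5 = 17
Cheapest is I–H–E–D at 17 min.

17 min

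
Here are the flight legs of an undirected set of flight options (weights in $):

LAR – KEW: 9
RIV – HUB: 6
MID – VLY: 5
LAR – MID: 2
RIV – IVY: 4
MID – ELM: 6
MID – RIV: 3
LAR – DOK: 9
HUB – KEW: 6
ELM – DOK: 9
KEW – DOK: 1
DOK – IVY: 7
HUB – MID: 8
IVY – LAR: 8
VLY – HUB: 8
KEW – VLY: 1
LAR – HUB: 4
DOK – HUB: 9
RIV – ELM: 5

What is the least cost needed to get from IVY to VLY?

Shortest distances from IVY:
IVY: 0
RIV: 4  (via IVY)
MID: 7  (via RIV)
DOK: 7  (via IVY)
KEW: 8  (via DOK)
LAR: 8  (via IVY)
ELM: 9  (via RIV)
VLY: 9  (via KEW)
Shortest route: IVY–DOK–KEW–VLY = $9.

$9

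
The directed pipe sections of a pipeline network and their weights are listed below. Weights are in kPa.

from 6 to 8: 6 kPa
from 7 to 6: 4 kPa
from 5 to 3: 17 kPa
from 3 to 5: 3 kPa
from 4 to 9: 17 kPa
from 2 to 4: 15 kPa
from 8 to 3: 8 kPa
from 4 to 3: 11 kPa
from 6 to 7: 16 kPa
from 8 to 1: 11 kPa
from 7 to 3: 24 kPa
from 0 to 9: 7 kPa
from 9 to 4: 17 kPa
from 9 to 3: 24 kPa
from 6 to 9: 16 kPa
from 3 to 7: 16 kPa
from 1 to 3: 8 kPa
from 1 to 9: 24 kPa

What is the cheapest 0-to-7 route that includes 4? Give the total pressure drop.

51 kPa

Best 0 to 4: 0 → 9 → 4 costing 24
Best 4 to 7: 4 → 3 → 7 costing 27
Total via 4: 24 + 27 = 51 kPa.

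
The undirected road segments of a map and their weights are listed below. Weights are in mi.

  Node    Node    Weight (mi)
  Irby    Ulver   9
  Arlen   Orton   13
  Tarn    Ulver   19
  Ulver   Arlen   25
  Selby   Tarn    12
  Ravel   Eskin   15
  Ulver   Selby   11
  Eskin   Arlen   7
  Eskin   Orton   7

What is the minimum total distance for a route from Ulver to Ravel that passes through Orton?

Best Ulver to Orton: Ulver → Arlen → Orton costing 38
Best Orton to Ravel: Orton → Eskin → Ravel costing 22
Total via Orton: 38 + 22 = 60 mi.

60 mi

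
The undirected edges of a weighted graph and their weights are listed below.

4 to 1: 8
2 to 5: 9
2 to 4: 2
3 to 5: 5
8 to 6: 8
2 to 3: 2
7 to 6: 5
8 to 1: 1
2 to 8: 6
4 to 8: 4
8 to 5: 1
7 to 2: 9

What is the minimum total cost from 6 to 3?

Running Dijkstra from 6:
6: 0
7: 5  (via 6)
8: 8  (via 6)
1: 9  (via 8)
5: 9  (via 8)
4: 12  (via 8)
2: 14  (via 7)
3: 14  (via 5)
Shortest route: 6 → 8 → 5 → 3 = 14.

14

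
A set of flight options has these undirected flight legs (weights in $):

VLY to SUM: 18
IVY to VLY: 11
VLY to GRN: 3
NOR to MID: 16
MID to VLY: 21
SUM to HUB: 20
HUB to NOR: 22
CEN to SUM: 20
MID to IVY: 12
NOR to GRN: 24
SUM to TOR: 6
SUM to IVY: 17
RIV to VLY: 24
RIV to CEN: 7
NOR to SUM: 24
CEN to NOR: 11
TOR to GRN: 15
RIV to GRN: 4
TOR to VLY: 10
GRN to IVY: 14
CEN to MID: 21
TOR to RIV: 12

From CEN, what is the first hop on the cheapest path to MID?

MID

Candidate routes:
CEN → MID: 21 = 21
CEN → RIV → GRN → VLY → MID: 7+4+3+21 = 35
CEN → NOR → MID: 11+16 = 27
CEN → RIV → GRN → VLY → IVY → MID: 7+4+3+11+12 = 37
Cheapest is CEN → MID at $21.
So from CEN the first move is to MID.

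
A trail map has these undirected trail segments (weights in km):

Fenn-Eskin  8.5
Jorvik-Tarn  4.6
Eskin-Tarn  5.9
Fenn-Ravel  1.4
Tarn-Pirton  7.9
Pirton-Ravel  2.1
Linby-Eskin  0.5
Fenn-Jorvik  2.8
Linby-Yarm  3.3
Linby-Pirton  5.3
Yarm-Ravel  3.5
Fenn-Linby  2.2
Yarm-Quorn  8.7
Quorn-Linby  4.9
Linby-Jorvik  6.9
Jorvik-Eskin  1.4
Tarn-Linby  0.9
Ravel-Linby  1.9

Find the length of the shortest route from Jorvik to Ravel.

Settle nodes by increasing distance from Jorvik:
Jorvik: 0
Eskin: 1.4  (via Jorvik)
Linby: 1.9  (via Eskin)
Tarn: 2.8  (via Linby)
Fenn: 2.8  (via Jorvik)
Ravel: 3.8  (via Linby)
Shortest route: Jorvik → Eskin → Linby → Ravel = 3.8 km.

3.8 km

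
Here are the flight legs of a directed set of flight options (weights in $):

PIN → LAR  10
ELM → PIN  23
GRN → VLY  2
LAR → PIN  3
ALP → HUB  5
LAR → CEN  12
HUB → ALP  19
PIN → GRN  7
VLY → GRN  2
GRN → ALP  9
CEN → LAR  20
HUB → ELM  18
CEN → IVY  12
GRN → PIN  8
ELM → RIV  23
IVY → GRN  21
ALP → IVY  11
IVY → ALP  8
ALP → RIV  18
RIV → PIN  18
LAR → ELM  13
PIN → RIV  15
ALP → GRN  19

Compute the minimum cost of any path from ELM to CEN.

$45

Candidate routes:
ELM - PIN - LAR - CEN: 23+10+12 = 45
ELM - RIV - PIN - LAR - CEN: 23+18+10+12 = 63
The minimum is $45 via ELM - PIN - LAR - CEN.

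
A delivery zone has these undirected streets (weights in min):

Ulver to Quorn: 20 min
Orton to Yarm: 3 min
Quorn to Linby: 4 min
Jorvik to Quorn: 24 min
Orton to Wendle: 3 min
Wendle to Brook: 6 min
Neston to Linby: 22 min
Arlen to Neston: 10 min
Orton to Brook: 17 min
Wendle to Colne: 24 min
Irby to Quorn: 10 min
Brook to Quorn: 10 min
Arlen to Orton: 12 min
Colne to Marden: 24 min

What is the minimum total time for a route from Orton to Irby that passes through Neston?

58 min

Best Orton to Neston: Orton → Arlen → Neston costing 22
Shortest Neston→Irby: Neston → Linby → Quorn → Irby = 36
Total via Neston: 22 + 36 = 58 min.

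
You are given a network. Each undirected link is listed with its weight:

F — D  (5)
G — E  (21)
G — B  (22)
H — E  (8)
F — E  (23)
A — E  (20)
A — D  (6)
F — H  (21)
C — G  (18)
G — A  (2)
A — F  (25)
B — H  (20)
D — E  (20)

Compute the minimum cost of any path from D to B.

Shortest distances from D:
D: 0
F: 5  (via D)
A: 6  (via D)
G: 8  (via A)
E: 20  (via D)
C: 26  (via G)
H: 26  (via F)
B: 30  (via G)
Shortest route: D → A → G → B = 30.

30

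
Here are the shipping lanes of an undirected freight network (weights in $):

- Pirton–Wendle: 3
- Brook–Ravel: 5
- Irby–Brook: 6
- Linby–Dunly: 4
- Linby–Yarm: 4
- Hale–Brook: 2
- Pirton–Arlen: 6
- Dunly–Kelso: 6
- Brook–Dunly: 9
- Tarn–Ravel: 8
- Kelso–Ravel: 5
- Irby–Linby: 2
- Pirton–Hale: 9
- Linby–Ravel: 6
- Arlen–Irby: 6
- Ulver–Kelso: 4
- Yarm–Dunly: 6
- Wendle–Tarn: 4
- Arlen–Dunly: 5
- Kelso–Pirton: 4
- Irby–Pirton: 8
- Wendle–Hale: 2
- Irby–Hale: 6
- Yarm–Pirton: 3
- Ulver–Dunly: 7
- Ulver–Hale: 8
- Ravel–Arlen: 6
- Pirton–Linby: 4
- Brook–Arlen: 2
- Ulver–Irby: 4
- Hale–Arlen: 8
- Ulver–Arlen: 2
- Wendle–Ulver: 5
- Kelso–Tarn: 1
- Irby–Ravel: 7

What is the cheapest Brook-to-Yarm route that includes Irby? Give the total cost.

Best Brook to Irby: Brook → Irby costing 6
Best Irby to Yarm: Irby → Linby → Yarm costing 6
Total via Irby: 6 + 6 = $12.

$12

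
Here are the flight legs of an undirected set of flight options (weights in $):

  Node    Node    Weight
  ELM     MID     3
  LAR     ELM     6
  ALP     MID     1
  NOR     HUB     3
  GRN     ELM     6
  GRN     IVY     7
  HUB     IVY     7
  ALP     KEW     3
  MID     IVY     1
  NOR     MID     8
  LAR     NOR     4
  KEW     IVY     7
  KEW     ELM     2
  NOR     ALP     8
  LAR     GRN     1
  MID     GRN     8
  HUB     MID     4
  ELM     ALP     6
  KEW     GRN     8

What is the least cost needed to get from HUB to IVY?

$5

Candidate routes:
HUB - IVY: 7 = 7
HUB - MID - IVY: 4+1 = 5
Cheapest is HUB - MID - IVY at $5.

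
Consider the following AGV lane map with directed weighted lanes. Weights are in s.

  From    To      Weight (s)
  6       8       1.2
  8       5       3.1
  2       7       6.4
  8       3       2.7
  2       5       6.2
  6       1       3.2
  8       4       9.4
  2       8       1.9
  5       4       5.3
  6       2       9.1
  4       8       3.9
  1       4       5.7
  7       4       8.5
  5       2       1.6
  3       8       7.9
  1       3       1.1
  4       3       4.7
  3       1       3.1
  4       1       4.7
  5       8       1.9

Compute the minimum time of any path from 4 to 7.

Settle nodes by increasing distance from 4:
4: 0
8: 3.9  (via 4)
1: 4.7  (via 4)
3: 4.7  (via 4)
5: 7  (via 8)
2: 8.6  (via 5)
7: 15  (via 2)
Shortest route: 4–8–5–2–7 = 15 s.

15 s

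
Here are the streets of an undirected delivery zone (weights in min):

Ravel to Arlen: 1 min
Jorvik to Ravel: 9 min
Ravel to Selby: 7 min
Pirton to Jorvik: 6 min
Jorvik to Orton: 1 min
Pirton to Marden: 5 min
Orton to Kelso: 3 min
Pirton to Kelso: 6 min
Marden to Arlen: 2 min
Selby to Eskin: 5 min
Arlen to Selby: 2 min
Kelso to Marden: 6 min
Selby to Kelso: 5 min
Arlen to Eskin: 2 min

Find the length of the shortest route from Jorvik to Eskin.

12 min

Shortest distances from Jorvik:
Jorvik: 0
Orton: 1  (via Jorvik)
Kelso: 4  (via Orton)
Pirton: 6  (via Jorvik)
Selby: 9  (via Kelso)
Ravel: 9  (via Jorvik)
Marden: 10  (via Kelso)
Arlen: 10  (via Ravel)
Eskin: 12  (via Arlen)
Shortest route: Jorvik → Ravel → Arlen → Eskin = 12 min.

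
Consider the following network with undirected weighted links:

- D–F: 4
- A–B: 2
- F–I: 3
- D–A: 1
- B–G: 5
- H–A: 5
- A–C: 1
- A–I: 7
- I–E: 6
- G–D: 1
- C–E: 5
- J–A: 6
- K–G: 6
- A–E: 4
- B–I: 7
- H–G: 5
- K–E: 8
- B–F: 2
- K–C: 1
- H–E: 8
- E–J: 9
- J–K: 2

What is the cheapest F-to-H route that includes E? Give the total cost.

Shortest F→E: F–B–A–E = 8
Shortest E→H: E–H = 8
Total via E: 8 + 8 = 16.

16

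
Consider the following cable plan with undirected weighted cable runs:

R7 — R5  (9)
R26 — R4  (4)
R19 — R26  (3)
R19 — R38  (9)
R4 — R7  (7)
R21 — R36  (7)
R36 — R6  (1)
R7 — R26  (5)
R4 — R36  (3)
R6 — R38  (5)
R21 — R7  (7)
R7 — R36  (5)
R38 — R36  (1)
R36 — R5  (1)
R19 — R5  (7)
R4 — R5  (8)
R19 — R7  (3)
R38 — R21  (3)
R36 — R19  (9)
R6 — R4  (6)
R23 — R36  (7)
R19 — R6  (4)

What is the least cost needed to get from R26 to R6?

7

Running Dijkstra from R26:
R26: 0
R19: 3  (via R26)
R4: 4  (via R26)
R7: 5  (via R26)
R6: 7  (via R19)
Shortest route: R26–R19–R6 = 7.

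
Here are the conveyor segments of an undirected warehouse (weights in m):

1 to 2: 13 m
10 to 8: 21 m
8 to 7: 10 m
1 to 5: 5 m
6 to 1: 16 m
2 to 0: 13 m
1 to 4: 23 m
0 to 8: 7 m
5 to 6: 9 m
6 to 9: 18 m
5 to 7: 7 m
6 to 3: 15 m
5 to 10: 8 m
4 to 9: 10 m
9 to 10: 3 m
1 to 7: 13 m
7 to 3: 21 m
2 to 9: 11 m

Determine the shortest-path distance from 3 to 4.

Settle nodes by increasing distance from 3:
3: 0
6: 15  (via 3)
7: 21  (via 3)
5: 24  (via 6)
1: 29  (via 5)
8: 31  (via 7)
10: 32  (via 5)
9: 33  (via 6)
0: 38  (via 8)
2: 42  (via 1)
4: 43  (via 9)
Shortest route: 3 → 6 → 9 → 4 = 43 m.

43 m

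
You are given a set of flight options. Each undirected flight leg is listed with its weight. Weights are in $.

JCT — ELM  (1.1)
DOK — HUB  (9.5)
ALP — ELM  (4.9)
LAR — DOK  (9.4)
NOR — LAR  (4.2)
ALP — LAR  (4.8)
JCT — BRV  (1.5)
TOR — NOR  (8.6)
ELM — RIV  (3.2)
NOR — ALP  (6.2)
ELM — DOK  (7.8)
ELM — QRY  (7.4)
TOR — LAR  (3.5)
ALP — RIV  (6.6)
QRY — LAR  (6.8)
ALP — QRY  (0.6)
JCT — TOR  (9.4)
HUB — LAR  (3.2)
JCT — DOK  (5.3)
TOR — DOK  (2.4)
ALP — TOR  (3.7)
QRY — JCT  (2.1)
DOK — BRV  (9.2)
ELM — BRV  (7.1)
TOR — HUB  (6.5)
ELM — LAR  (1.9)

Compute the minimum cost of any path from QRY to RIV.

Shortest distances from QRY:
QRY: 0
ALP: 0.6  (via QRY)
JCT: 2.1  (via QRY)
ELM: 3.2  (via JCT)
BRV: 3.6  (via JCT)
TOR: 4.3  (via ALP)
LAR: 5.1  (via ELM)
RIV: 6.4  (via ELM)
Shortest route: QRY → JCT → ELM → RIV = $6.4.

$6.4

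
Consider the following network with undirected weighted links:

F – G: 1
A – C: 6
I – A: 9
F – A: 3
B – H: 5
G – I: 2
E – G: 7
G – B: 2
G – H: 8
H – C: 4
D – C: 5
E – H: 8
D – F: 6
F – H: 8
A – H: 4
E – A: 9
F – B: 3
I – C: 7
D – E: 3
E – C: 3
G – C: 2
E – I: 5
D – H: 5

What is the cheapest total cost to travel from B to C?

4

Enumerating some paths:
B–G–C: 2+2 = 4
B–F–G–C: 3+1+2 = 6
B–H–C: 5+4 = 9
Cheapest is B–G–C at 4.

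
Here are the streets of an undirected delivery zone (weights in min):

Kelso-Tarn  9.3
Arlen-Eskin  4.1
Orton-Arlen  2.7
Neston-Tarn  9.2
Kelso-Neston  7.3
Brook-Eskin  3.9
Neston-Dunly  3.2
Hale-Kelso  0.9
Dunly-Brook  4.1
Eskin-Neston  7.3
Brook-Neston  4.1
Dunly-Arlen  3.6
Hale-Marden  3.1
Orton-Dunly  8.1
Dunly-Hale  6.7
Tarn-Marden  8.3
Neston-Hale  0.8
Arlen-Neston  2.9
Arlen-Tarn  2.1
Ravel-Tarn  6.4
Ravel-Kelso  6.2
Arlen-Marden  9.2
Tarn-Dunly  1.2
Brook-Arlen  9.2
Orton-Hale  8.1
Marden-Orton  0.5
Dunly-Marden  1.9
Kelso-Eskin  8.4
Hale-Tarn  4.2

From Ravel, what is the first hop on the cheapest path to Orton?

Candidate routes:
Ravel - Tarn - Arlen - Orton: 6.4+2.1+2.7 = 11.2
Ravel - Kelso - Hale - Marden - Orton: 6.2+0.9+3.1+0.5 = 10.7
Ravel - Tarn - Dunly - Marden - Orton: 6.4+1.2+1.9+0.5 = 10
Ravel - Kelso - Hale - Neston - Dunly - Marden - Orton: 6.2+0.9+0.8+3.2+1.9+0.5 = 13.5
The minimum is 10 min via Ravel - Tarn - Dunly - Marden - Orton.
So from Ravel the first move is to Tarn.

Tarn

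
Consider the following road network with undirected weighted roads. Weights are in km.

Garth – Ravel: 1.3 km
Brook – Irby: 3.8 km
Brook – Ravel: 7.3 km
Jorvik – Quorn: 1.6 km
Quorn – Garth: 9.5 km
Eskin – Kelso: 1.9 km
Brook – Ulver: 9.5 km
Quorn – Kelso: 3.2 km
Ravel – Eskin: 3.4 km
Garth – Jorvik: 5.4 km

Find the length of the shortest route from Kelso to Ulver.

Enumerating some paths:
Kelso → Quorn → Jorvik → Garth → Ravel → Brook → Ulver: 3.2+1.6+5.4+1.3+7.3+9.5 = 28.3
Kelso → Eskin → Ravel → Brook → Ulver: 1.9+3.4+7.3+9.5 = 22.1
Cheapest is Kelso → Eskin → Ravel → Brook → Ulver at 22.1 km.

22.1 km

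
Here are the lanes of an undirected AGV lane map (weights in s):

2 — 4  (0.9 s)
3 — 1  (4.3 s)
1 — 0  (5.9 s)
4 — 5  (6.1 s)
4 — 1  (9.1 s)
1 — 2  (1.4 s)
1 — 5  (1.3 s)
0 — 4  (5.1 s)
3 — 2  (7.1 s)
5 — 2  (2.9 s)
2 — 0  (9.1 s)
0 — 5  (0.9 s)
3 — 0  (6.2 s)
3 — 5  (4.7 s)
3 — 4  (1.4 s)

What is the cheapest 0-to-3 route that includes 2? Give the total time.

Shortest 0→2: 0 → 5 → 1 → 2 = 3.6
Best 2 to 3: 2 → 4 → 3 costing 2.3
Total via 2: 3.6 + 2.3 = 5.9 s.

5.9 s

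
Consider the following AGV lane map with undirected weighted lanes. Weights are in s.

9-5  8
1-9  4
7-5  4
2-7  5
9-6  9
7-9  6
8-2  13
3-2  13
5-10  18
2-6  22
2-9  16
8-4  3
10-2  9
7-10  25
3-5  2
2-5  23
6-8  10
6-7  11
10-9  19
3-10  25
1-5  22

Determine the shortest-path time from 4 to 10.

25 s

Enumerating some paths:
4 - 8 - 6 - 9 - 10: 3+10+9+19 = 41
4 - 8 - 2 - 10: 3+13+9 = 25
4 - 8 - 6 - 9 - 7 - 2 - 10: 3+10+9+6+5+9 = 42
4 - 8 - 6 - 7 - 2 - 10: 3+10+11+5+9 = 38
The minimum is 25 s via 4 - 8 - 2 - 10.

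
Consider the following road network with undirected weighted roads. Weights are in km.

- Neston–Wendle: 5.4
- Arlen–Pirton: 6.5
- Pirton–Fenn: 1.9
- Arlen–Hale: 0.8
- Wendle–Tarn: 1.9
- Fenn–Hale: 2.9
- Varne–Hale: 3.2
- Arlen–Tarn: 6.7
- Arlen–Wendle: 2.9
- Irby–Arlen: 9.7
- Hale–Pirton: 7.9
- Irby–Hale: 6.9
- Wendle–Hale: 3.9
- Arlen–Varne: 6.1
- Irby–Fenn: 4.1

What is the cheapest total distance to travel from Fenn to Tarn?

Compare a few routes:
Fenn - Pirton - Arlen - Wendle - Tarn: 1.9+6.5+2.9+1.9 = 13.2
Fenn - Hale - Arlen - Tarn: 2.9+0.8+6.7 = 10.4
Fenn - Hale - Arlen - Wendle - Tarn: 2.9+0.8+2.9+1.9 = 8.5
Fenn - Hale - Wendle - Tarn: 2.9+3.9+1.9 = 8.7
The minimum is 8.5 km via Fenn - Hale - Arlen - Wendle - Tarn.

8.5 km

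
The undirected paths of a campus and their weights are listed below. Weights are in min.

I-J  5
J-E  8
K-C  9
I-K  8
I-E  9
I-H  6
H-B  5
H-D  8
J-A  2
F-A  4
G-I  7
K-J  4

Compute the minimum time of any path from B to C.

Compare a few routes:
B - H - I - E - J - K - C: 5+6+9+8+4+9 = 41
B - H - I - K - C: 5+6+8+9 = 28
B - H - I - J - K - C: 5+6+5+4+9 = 29
Cheapest is B - H - I - K - C at 28 min.

28 min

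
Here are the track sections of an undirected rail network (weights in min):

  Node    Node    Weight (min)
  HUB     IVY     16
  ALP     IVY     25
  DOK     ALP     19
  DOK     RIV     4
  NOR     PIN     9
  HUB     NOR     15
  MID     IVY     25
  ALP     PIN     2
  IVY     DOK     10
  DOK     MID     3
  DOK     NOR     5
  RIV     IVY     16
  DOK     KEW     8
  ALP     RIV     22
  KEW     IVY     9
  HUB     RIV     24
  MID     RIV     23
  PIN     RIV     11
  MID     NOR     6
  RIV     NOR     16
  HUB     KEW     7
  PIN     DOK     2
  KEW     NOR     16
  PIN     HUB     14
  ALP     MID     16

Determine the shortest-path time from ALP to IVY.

Compare a few routes:
ALP - PIN - DOK - RIV - IVY: 2+2+4+16 = 24
ALP - PIN - DOK - IVY: 2+2+10 = 14
ALP - PIN - DOK - KEW - IVY: 2+2+8+9 = 21
The minimum is 14 min via ALP - PIN - DOK - IVY.

14 min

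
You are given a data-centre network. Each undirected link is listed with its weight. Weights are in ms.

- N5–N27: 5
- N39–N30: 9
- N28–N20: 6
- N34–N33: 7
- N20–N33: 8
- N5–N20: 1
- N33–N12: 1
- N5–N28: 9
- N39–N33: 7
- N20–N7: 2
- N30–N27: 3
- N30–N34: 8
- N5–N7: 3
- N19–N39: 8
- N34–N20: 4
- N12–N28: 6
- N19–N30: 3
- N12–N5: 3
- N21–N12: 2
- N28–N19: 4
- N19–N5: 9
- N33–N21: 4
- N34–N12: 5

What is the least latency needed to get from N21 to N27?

10 ms

Settle nodes by increasing distance from N21:
N21: 0
N12: 2  (via N21)
N33: 3  (via N12)
N5: 5  (via N12)
N20: 6  (via N5)
N34: 7  (via N12)
N28: 8  (via N12)
N7: 8  (via N5)
N39: 10  (via N33)
N27: 10  (via N5)
Shortest route: N21–N12–N5–N27 = 10 ms.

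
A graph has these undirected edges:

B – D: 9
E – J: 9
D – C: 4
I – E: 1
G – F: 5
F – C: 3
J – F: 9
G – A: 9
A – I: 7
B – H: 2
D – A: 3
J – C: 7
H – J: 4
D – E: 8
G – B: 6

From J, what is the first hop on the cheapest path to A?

C

Enumerating some paths:
J–C–D–A: 7+4+3 = 14
J–E–I–A: 9+1+7 = 17
The minimum is 14 via J–C–D–A.
So from J the first move is to C.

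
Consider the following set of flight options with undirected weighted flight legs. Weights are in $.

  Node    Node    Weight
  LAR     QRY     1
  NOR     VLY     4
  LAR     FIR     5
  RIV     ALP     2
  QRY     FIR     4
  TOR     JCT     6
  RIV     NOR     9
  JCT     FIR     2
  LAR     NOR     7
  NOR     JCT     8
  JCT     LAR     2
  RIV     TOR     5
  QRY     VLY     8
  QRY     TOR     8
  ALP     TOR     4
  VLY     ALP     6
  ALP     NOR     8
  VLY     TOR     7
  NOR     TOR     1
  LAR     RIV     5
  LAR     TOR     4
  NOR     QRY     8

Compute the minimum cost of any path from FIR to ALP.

Compare a few routes:
FIR → JCT → TOR → ALP: 2+6+4 = 12
FIR → JCT → LAR → RIV → ALP: 2+2+5+2 = 11
FIR → QRY → LAR → RIV → ALP: 4+1+5+2 = 12
FIR → JCT → LAR → TOR → ALP: 2+2+4+4 = 12
The minimum is $11 via FIR → JCT → LAR → RIV → ALP.

$11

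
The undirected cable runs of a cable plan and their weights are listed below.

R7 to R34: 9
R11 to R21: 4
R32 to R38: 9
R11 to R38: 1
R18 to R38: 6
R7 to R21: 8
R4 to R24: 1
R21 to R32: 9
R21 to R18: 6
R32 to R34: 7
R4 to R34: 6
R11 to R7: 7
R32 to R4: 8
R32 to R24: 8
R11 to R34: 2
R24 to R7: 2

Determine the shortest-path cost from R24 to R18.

16

Enumerating some paths:
R24–R7–R21–R18: 2+8+6 = 16
R24–R4–R34–R11–R21–R18: 1+6+2+4+6 = 19
Cheapest is R24–R7–R21–R18 at 16.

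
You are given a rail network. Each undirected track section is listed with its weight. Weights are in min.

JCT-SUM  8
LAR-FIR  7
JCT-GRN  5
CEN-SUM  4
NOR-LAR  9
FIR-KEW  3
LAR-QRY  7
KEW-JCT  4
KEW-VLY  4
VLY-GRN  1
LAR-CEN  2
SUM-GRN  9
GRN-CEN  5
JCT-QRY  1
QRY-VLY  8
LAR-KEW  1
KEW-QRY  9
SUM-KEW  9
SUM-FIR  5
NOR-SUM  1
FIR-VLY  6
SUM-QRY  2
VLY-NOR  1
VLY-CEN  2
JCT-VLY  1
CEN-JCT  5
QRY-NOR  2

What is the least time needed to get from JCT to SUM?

3 min

Settle nodes by increasing distance from JCT:
JCT: 0
QRY: 1  (via JCT)
VLY: 1  (via JCT)
NOR: 2  (via VLY)
GRN: 2  (via VLY)
CEN: 3  (via VLY)
SUM: 3  (via QRY)
Shortest route: JCT–QRY–SUM = 3 min.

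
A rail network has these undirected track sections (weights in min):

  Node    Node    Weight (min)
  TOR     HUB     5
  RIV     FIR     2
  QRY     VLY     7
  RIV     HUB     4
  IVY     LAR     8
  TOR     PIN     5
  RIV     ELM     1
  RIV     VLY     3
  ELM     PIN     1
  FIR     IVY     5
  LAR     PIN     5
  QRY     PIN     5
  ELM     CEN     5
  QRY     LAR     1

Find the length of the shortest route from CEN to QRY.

11 min

Running Dijkstra from CEN:
CEN: 0
ELM: 5  (via CEN)
PIN: 6  (via ELM)
RIV: 6  (via ELM)
FIR: 8  (via RIV)
VLY: 9  (via RIV)
HUB: 10  (via RIV)
LAR: 11  (via PIN)
TOR: 11  (via PIN)
QRY: 11  (via PIN)
Shortest route: CEN–ELM–PIN–QRY = 11 min.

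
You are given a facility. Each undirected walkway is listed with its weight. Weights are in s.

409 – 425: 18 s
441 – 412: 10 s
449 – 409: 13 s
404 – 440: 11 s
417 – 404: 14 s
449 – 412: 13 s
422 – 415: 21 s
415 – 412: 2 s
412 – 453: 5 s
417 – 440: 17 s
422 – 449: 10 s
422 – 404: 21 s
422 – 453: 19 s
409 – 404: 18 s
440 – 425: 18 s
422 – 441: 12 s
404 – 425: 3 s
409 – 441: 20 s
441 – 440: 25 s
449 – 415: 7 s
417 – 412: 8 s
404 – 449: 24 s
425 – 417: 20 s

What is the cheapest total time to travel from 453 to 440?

30 s

Settle nodes by increasing distance from 453:
453: 0
412: 5  (via 453)
415: 7  (via 412)
417: 13  (via 412)
449: 14  (via 415)
441: 15  (via 412)
422: 19  (via 453)
404: 27  (via 417)
409: 27  (via 449)
425: 30  (via 404)
440: 30  (via 417)
Shortest route: 453 → 412 → 417 → 440 = 30 s.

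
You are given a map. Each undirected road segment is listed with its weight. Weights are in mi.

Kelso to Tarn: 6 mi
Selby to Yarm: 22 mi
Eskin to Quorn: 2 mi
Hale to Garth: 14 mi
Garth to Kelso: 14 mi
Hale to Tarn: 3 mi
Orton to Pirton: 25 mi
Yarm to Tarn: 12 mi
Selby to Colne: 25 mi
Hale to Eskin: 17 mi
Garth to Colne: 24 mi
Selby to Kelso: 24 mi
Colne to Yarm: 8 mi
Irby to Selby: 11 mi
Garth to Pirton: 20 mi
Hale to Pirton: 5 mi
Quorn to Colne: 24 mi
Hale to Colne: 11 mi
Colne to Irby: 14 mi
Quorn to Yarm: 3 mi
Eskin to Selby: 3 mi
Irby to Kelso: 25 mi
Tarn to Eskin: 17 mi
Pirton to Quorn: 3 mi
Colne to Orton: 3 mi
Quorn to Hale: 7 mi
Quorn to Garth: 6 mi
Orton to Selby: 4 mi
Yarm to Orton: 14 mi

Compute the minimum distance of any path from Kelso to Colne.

Compare a few routes:
Kelso–Tarn–Hale–Colne: 6+3+11 = 20
Kelso–Tarn–Yarm–Colne: 6+12+8 = 26
Cheapest is Kelso–Tarn–Hale–Colne at 20 mi.

20 mi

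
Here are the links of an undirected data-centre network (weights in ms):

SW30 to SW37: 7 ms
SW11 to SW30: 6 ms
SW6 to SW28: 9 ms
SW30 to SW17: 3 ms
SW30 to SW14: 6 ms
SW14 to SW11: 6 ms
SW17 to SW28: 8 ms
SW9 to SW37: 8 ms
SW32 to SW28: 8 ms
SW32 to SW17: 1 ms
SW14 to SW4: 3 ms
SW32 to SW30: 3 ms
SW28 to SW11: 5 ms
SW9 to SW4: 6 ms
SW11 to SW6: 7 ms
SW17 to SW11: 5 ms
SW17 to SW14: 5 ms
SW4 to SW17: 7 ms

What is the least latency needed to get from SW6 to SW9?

Compare a few routes:
SW6 - SW11 - SW14 - SW4 - SW9: 7+6+3+6 = 22
SW6 - SW11 - SW17 - SW4 - SW9: 7+5+7+6 = 25
SW6 - SW11 - SW17 - SW14 - SW4 - SW9: 7+5+5+3+6 = 26
The minimum is 22 ms via SW6 - SW11 - SW14 - SW4 - SW9.

22 ms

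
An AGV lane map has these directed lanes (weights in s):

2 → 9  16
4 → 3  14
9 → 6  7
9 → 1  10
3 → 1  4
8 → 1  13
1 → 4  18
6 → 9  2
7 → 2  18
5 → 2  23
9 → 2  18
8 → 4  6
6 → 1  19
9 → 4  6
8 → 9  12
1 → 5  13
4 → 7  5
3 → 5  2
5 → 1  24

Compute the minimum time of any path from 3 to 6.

Settle nodes by increasing distance from 3:
3: 0
5: 2  (via 3)
1: 4  (via 3)
4: 22  (via 1)
2: 25  (via 5)
7: 27  (via 4)
9: 41  (via 2)
6: 48  (via 9)
Shortest route: 3 → 5 → 2 → 9 → 6 = 48 s.

48 s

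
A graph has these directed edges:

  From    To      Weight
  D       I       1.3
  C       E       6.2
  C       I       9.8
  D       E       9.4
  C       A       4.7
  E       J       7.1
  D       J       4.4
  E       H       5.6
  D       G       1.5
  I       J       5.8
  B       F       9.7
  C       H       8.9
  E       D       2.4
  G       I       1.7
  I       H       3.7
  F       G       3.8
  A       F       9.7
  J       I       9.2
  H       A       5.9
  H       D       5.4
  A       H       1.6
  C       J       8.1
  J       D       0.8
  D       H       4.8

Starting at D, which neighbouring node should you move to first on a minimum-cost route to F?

Enumerating some paths:
D–H–A–F: 4.8+5.9+9.7 = 20.4
D–I–H–A–F: 1.3+3.7+5.9+9.7 = 20.6
The minimum is 20.4 via D–H–A–F.
So from D the first move is to H.

H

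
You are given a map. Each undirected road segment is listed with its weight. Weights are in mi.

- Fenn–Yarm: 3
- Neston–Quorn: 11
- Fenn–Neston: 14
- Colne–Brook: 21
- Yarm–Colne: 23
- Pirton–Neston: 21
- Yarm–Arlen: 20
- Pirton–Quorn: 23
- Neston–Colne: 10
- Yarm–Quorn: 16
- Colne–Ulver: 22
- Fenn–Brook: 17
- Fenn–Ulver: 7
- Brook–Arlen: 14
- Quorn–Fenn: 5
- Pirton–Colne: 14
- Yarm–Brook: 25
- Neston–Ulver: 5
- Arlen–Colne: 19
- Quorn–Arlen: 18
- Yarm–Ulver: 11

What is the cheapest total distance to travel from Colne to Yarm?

23 mi

Settle nodes by increasing distance from Colne:
Colne: 0
Neston: 10  (via Colne)
Pirton: 14  (via Colne)
Ulver: 15  (via Neston)
Arlen: 19  (via Colne)
Brook: 21  (via Colne)
Quorn: 21  (via Neston)
Fenn: 22  (via Ulver)
Yarm: 23  (via Colne)
Shortest route: Colne → Yarm = 23 mi.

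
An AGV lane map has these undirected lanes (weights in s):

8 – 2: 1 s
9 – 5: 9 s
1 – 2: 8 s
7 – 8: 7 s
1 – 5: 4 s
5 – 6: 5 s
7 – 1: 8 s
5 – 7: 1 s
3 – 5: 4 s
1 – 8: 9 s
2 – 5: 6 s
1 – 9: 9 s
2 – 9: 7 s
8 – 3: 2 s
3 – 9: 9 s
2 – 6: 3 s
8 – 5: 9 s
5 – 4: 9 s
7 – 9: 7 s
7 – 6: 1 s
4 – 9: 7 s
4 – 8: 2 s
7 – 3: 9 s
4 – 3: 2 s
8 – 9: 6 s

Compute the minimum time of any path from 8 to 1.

9 s

Candidate routes:
8 → 1: 9 = 9
8 → 3 → 5 → 1: 2+4+4 = 10
Cheapest is 8 → 1 at 9 s.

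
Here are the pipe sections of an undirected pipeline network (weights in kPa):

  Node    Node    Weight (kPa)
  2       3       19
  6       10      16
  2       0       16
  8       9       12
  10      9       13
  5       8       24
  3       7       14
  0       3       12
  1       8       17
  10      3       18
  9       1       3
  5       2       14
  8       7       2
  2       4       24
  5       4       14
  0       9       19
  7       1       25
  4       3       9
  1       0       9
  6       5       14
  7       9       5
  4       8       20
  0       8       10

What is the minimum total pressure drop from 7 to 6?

Candidate routes:
7 - 3 - 10 - 6: 14+18+16 = 48
7 - 8 - 9 - 10 - 6: 2+12+13+16 = 43
7 - 9 - 10 - 6: 5+13+16 = 34
7 - 8 - 5 - 6: 2+24+14 = 40
The minimum is 34 kPa via 7 - 9 - 10 - 6.

34 kPa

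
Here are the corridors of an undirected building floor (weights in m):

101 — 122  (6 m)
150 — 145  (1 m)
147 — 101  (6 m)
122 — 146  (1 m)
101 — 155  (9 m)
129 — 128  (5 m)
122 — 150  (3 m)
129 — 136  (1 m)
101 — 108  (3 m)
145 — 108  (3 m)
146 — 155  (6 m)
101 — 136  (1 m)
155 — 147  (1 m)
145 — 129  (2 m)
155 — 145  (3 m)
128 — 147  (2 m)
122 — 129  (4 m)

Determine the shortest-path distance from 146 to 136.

6 m

Enumerating some paths:
146 - 122 - 129 - 136: 1+4+1 = 6
146 - 122 - 101 - 136: 1+6+1 = 8
146 - 122 - 150 - 145 - 129 - 136: 1+3+1+2+1 = 8
The minimum is 6 m via 146 - 122 - 129 - 136.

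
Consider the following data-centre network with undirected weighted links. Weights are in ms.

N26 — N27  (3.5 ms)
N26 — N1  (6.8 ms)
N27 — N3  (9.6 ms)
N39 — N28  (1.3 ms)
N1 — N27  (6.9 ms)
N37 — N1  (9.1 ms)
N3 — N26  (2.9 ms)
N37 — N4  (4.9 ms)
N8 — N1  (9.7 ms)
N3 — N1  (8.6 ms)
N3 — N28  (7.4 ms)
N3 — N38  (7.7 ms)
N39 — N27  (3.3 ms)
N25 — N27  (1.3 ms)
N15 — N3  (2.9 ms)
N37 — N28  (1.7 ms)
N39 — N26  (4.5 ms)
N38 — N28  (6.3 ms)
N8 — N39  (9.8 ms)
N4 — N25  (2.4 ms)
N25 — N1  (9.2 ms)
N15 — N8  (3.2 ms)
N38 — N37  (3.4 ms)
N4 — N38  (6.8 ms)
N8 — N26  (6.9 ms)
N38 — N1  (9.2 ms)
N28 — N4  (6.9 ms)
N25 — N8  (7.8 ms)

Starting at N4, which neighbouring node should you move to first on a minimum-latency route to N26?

N25

Compare a few routes:
N4 - N25 - N27 - N39 - N26: 2.4+1.3+3.3+4.5 = 11.5
N4 - N25 - N27 - N26: 2.4+1.3+3.5 = 7.2
Cheapest is N4 - N25 - N27 - N26 at 7.2 ms.
So from N4 the first move is to N25.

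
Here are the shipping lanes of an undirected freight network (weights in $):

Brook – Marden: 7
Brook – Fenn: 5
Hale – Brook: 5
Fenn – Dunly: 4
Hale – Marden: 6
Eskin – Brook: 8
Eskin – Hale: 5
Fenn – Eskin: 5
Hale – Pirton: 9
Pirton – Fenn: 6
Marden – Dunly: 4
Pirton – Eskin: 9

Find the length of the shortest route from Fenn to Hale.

$10

Shortest distances from Fenn:
Fenn: 0
Dunly: 4  (via Fenn)
Brook: 5  (via Fenn)
Eskin: 5  (via Fenn)
Pirton: 6  (via Fenn)
Marden: 8  (via Dunly)
Hale: 10  (via Brook)
Shortest route: Fenn–Brook–Hale = $10.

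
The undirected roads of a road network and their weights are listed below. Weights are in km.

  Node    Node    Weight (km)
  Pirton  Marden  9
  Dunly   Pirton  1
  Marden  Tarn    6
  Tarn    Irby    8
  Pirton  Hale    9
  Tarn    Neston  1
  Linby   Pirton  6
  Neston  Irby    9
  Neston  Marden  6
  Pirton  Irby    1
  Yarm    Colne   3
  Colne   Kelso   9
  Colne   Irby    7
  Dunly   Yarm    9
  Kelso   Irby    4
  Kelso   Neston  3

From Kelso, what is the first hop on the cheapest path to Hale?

Enumerating some paths:
Kelso–Irby–Pirton–Hale: 4+1+9 = 14
Kelso–Neston–Irby–Pirton–Hale: 3+9+1+9 = 22
Kelso–Neston–Tarn–Irby–Pirton–Hale: 3+1+8+1+9 = 22
Cheapest is Kelso–Irby–Pirton–Hale at 14 km.
So from Kelso the first move is to Irby.

Irby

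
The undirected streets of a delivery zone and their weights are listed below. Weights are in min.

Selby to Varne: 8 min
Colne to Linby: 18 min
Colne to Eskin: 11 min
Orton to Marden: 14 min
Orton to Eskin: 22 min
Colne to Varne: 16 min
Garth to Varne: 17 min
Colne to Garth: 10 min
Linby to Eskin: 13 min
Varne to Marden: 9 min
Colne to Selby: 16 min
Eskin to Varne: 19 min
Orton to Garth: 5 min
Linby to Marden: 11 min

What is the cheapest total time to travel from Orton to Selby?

30 min

Compare a few routes:
Orton - Marden - Varne - Selby: 14+9+8 = 31
Orton - Garth - Varne - Selby: 5+17+8 = 30
Cheapest is Orton - Garth - Varne - Selby at 30 min.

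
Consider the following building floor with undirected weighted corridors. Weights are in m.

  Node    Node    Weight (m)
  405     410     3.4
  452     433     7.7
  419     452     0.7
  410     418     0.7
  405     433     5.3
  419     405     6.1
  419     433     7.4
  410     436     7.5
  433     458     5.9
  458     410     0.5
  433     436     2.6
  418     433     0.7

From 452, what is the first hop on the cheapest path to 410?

433

Compare a few routes:
452 → 433 → 418 → 410: 7.7+0.7+0.7 = 9.1
452 → 419 → 433 → 418 → 410: 0.7+7.4+0.7+0.7 = 9.5
452 → 419 → 405 → 410: 0.7+6.1+3.4 = 10.2
The minimum is 9.1 m via 452 → 433 → 418 → 410.
So from 452 the first move is to 433.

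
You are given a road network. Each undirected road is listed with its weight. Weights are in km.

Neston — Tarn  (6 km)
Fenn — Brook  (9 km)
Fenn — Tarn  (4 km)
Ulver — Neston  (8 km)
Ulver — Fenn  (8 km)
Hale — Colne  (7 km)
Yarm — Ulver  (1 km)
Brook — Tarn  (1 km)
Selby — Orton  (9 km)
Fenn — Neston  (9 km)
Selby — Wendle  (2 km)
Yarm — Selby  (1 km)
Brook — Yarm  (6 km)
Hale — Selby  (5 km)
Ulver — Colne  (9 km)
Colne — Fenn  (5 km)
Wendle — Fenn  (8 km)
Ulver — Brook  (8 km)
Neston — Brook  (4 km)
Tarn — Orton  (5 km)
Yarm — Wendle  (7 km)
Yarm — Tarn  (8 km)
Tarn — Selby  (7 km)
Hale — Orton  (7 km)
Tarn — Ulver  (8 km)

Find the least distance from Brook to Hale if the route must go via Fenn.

17 km

Best Brook to Fenn: Brook–Tarn–Fenn costing 5
Best Fenn to Hale: Fenn–Colne–Hale costing 12
Total via Fenn: 5 + 12 = 17 km.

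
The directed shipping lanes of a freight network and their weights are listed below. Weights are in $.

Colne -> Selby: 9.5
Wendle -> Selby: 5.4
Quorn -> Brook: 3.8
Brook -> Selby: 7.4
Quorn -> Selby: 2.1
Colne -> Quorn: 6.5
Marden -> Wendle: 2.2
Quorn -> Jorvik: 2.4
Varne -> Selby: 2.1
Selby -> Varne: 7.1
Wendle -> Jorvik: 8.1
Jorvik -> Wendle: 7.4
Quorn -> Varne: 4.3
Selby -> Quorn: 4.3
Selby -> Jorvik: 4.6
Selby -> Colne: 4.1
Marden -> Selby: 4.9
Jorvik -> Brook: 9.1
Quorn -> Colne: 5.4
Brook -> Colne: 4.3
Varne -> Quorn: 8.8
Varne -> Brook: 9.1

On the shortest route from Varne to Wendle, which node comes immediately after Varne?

Enumerating some paths:
Varne → Selby → Jorvik → Wendle: 2.1+4.6+7.4 = 14.1
Varne → Selby → Quorn → Jorvik → Wendle: 2.1+4.3+2.4+7.4 = 16.2
The minimum is $14.1 via Varne → Selby → Jorvik → Wendle.
So from Varne the first move is to Selby.

Selby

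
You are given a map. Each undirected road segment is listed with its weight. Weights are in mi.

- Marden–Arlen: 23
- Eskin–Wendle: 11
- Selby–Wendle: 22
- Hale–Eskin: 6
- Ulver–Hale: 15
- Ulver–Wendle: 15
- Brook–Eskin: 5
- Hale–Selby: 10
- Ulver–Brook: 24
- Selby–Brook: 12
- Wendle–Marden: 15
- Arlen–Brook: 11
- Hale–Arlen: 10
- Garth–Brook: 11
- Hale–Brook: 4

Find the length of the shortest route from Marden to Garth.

42 mi

Shortest distances from Marden:
Marden: 0
Wendle: 15  (via Marden)
Arlen: 23  (via Marden)
Eskin: 26  (via Wendle)
Ulver: 30  (via Wendle)
Brook: 31  (via Eskin)
Hale: 32  (via Eskin)
Selby: 37  (via Wendle)
Garth: 42  (via Brook)
Shortest route: Marden–Wendle–Eskin–Brook–Garth = 42 mi.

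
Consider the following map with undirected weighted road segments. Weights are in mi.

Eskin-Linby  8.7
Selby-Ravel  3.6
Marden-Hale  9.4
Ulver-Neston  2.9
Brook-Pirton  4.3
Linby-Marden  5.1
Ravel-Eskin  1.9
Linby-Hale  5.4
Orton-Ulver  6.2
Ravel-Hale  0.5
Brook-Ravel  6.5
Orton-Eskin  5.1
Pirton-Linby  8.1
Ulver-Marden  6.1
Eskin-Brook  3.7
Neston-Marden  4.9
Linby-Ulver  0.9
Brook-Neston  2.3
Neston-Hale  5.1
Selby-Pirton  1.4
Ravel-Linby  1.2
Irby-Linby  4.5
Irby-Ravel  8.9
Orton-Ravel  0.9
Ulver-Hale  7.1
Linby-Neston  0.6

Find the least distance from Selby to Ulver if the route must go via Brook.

9.5 mi

Shortest Selby→Brook: Selby–Pirton–Brook = 5.7
Shortest Brook→Ulver: Brook–Neston–Linby–Ulver = 3.8
Total via Brook: 5.7 + 3.8 = 9.5 mi.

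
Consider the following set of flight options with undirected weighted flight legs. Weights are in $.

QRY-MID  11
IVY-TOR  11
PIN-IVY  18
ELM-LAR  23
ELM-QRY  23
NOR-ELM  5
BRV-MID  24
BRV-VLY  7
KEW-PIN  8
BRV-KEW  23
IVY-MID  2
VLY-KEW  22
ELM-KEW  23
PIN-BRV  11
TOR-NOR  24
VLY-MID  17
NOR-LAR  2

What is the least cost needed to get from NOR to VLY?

Running Dijkstra from NOR:
NOR: 0
LAR: 2  (via NOR)
ELM: 5  (via NOR)
TOR: 24  (via NOR)
QRY: 28  (via ELM)
KEW: 28  (via ELM)
IVY: 35  (via TOR)
PIN: 36  (via KEW)
MID: 37  (via IVY)
BRV: 47  (via PIN)
VLY: 50  (via KEW)
Shortest route: NOR–ELM–KEW–VLY = $50.

$50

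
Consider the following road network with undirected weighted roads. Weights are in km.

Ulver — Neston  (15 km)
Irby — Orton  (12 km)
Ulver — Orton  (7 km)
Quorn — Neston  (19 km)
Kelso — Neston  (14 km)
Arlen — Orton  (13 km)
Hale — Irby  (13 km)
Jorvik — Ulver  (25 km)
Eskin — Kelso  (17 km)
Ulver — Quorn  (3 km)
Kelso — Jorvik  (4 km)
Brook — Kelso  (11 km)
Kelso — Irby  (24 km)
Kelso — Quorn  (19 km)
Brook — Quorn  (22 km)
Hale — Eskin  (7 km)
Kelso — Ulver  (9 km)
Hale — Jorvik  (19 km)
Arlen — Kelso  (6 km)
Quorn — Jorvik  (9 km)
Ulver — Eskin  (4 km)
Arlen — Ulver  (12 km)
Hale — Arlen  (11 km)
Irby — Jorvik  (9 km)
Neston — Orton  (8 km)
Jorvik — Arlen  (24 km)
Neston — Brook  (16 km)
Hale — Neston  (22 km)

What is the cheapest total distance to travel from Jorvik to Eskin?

16 km

Candidate routes:
Jorvik - Kelso - Eskin: 4+17 = 21
Jorvik - Kelso - Ulver - Eskin: 4+9+4 = 17
Jorvik - Quorn - Ulver - Eskin: 9+3+4 = 16
The minimum is 16 km via Jorvik - Quorn - Ulver - Eskin.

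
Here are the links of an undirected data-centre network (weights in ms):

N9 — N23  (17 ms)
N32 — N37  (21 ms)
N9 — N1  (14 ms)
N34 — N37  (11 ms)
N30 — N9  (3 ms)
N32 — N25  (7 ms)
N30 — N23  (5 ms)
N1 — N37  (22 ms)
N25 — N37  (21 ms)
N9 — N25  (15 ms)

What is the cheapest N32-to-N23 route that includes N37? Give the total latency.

65 ms

Shortest N32→N37: N32–N37 = 21
Shortest N37→N23: N37–N25–N9–N30–N23 = 44
Total via N37: 21 + 44 = 65 ms.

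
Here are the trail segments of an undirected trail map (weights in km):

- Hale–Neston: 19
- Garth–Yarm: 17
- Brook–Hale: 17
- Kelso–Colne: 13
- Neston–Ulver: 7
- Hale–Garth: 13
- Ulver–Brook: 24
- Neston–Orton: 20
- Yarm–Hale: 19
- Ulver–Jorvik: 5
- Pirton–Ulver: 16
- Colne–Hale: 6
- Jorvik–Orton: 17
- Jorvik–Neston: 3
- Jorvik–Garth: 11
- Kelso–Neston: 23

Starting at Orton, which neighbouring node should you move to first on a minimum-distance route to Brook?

Enumerating some paths:
Orton–Jorvik–Neston–Ulver–Brook: 17+3+7+24 = 51
Orton–Jorvik–Ulver–Brook: 17+5+24 = 46
Orton–Neston–Ulver–Brook: 20+7+24 = 51
Cheapest is Orton–Jorvik–Ulver–Brook at 46 km.
So from Orton the first move is to Jorvik.

Jorvik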